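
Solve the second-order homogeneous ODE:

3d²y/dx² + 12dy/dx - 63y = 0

Characteristic equation: 3r² + 12r - 63 = 0
Divide by 3: r² + 4r - 21 = 0
Roots: r = 3, -7 (distinct real)
General solution: y = C₁e^(3x) + C₂e^(-7x)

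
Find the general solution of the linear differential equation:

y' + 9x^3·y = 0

Using integrating factor method:

General solution: y = Ce^(-9x^4/4)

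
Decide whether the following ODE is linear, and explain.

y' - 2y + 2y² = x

Nonlinear (y² term)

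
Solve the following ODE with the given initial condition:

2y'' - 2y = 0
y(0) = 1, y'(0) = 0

General solution: y = C₁e^x + C₂e^(-x)
Applying ICs: C₁ = 1/2, C₂ = 1/2
Particular solution: y = (1/2)e^x + (1/2)e^(-x)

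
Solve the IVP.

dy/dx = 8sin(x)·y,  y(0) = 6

General solution: y = Ce^(-8cos(x))
Applying IC y(0) = 6:
Particular solution: y = 6e^(8(1-cos(x)))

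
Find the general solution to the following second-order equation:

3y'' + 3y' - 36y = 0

Characteristic equation: 3r² + 3r - 36 = 0
Divide by 3: r² + r - 12 = 0
Roots: r = 3, -4 (distinct real)
General solution: y = C₁e^(3x) + C₂e^(-4x)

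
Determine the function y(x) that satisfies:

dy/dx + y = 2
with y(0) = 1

General solution: y = 2 + Ce^(-x)
Applying y(0) = 1: C = 1 - 2 = -1
Particular solution: y = 2 - e^(-x)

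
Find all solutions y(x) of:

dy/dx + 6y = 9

Using integrating factor method:

General solution: y = 3/2 + Ce^(-6x)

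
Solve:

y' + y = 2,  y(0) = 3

General solution: y = 2 + Ce^(-x)
Applying y(0) = 3: C = 3 - 2 = 1
Particular solution: y = 2 + e^(-x)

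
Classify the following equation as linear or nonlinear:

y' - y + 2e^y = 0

Nonlinear (e^y is nonlinear in y)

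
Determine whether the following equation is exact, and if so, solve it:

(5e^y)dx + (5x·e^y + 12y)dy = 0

Verify exactness: ∂M/∂y = ∂N/∂x ✓
Find F(x,y) such that ∂F/∂x = M, ∂F/∂y = N
Solution: 5x·e^y + 6y² = C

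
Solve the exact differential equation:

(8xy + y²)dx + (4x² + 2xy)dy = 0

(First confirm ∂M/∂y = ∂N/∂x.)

Verify exactness: ∂M/∂y = ∂N/∂x ✓
Find F(x,y) such that ∂F/∂x = M, ∂F/∂y = N
Solution: 4x²y + xy² = C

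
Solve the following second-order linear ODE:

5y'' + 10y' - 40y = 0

Characteristic equation: 5r² + 10r - 40 = 0
Divide by 5: r² + 2r - 8 = 0
Roots: r = 2, -4 (distinct real)
General solution: y = C₁e^(2x) + C₂e^(-4x)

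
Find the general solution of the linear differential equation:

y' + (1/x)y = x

Using integrating factor method:

General solution: y = (1/3)x^2 + C/x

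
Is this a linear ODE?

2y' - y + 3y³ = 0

No. Nonlinear (y³ term)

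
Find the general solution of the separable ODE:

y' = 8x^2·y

Separating variables and integrating:
ln|y| = 8x^3/3 + C

General solution: y = Ce^(8x^3/3)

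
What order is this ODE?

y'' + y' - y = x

The order is 2 (highest derivative is of order 2).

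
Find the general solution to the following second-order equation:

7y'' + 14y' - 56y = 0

Characteristic equation: 7r² + 14r - 56 = 0
Divide by 7: r² + 2r - 8 = 0
Roots: r = 2, -4 (distinct real)
General solution: y = C₁e^(2x) + C₂e^(-4x)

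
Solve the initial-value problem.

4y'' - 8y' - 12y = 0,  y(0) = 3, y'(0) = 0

General solution: y = C₁e^(3x) + C₂e^(-x)
Applying ICs: C₁ = 3/4, C₂ = 9/4
Particular solution: y = (3/4)e^(3x) + (9/4)e^(-x)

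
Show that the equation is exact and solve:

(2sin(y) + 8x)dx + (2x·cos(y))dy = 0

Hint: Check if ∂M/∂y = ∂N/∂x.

Verify exactness: ∂M/∂y = ∂N/∂x ✓
Find F(x,y) such that ∂F/∂x = M, ∂F/∂y = N
Solution: 2x·sin(y) + 4x² = C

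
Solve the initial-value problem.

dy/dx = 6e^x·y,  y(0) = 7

General solution: y = Ce^(6e^x)
Applying IC y(0) = 7:
Particular solution: y = 7e^(6(e^x - 1))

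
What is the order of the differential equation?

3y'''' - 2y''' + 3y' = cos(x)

The order is 4 (highest derivative is of order 4).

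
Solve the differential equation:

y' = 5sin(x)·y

Separating variables and integrating:
ln|y| = -5cos(x) + C

General solution: y = Ce^(-5cos(x))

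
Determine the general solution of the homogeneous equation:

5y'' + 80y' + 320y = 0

Characteristic equation: 5r² + 80r + 320 = 0
Divide by 5: r² + 16r + 64 = 0
Factored: (r + 8)² = 0
Repeated root: r = -8
General solution: y = (C₁ + C₂x)e^(-8x)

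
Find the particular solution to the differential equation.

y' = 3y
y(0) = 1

General solution: y = Ce^(3x)
Applying IC y(0) = 1:
Particular solution: y = e^(3x)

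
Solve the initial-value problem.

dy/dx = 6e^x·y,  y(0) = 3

General solution: y = Ce^(6e^x)
Applying IC y(0) = 3:
Particular solution: y = 3e^(6(e^x - 1))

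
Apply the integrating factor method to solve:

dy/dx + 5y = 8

Using integrating factor method:

General solution: y = 8/5 + Ce^(-5x)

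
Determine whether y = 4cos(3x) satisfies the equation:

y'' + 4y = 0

Verification:
y'' = -36cos(3x)
y'' + 4y ≠ 0 (frequency mismatch: got 9 instead of 4)

No, it is not a solution.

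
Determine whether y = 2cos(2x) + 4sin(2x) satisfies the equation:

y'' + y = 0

Verification:
y'' = -8cos(2x) - 16sin(2x)
y'' + y ≠ 0 (frequency mismatch: got 4 instead of 1)

No, it is not a solution.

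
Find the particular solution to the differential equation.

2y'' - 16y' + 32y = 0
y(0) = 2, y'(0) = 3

General solution: y = (C₁ + C₂x)e^(4x)
Repeated root r = 4
Applying ICs: C₁ = 2, C₂ = -5
Particular solution: y = (2 - 5x)e^(4x)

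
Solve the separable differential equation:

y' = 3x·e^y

Separating variables and integrating:
-e^(-y) = 3x²/2 + C

General solution: y = -ln(C - 3x²/2)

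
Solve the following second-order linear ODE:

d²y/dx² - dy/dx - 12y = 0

Characteristic equation: r² - r - 12 = 0
Roots: r = 4, -3 (distinct real)
General solution: y = C₁e^(4x) + C₂e^(-3x)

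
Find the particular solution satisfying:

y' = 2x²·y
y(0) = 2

General solution: y = Ce^(2x³/3)
Applying IC y(0) = 2:
Particular solution: y = 2e^(2x³/3)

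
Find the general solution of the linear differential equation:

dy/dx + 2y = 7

Using integrating factor method:

General solution: y = 7/2 + Ce^(-2x)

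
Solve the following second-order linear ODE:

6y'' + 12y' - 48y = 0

Characteristic equation: 6r² + 12r - 48 = 0
Divide by 6: r² + 2r - 8 = 0
Roots: r = 2, -4 (distinct real)
General solution: y = C₁e^(2x) + C₂e^(-4x)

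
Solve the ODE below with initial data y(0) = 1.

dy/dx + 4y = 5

General solution: y = 5/4 + Ce^(-4x)
Applying y(0) = 1: C = 1 - 5/4 = -1/4
Particular solution: y = 5/4 - (1/4)e^(-4x)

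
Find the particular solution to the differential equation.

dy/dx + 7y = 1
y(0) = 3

General solution: y = 1/7 + Ce^(-7x)
Applying y(0) = 3: C = 3 - 1/7 = 20/7
Particular solution: y = 1/7 + (20/7)e^(-7x)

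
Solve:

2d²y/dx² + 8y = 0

Characteristic equation: 2r² + 8 = 0
Divide by 2: r² + 4 = 0
Roots: r = ±2i (complex conjugates)
General solution: y = C₁cos(2x) + C₂sin(2x)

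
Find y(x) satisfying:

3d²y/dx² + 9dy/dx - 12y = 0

Characteristic equation: 3r² + 9r - 12 = 0
Divide by 3: r² + 3r - 4 = 0
Roots: r = 1, -4 (distinct real)
General solution: y = C₁e^x + C₂e^(-4x)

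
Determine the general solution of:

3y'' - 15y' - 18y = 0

Characteristic equation: 3r² - 15r - 18 = 0
Divide by 3: r² - 5r - 6 = 0
Roots: r = 6, -1 (distinct real)
General solution: y = C₁e^(6x) + C₂e^(-x)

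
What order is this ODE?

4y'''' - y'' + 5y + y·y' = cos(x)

The order is 4 (highest derivative is of order 4).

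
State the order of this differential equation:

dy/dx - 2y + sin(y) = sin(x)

The order is 1 (highest derivative is of order 1).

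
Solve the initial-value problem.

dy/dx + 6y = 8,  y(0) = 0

General solution: y = 4/3 + Ce^(-6x)
Applying y(0) = 0: C = 0 - 4/3 = -4/3
Particular solution: y = 4/3 - (4/3)e^(-6x)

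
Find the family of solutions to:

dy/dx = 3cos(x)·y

Separating variables and integrating:
ln|y| = 3sin(x) + C

General solution: y = Ce^(3sin(x))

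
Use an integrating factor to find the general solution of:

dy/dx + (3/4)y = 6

Using integrating factor method:

General solution: y = 8 + Ce^(-3x/4)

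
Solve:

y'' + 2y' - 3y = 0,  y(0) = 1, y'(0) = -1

General solution: y = C₁e^x + C₂e^(-3x)
Applying ICs: C₁ = 1/2, C₂ = 1/2
Particular solution: y = (1/2)e^x + (1/2)e^(-3x)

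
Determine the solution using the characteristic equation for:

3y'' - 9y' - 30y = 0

Characteristic equation: 3r² - 9r - 30 = 0
Divide by 3: r² - 3r - 10 = 0
Roots: r = 5, -2 (distinct real)
General solution: y = C₁e^(5x) + C₂e^(-2x)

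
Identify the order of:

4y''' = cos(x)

The order is 3 (highest derivative is of order 3).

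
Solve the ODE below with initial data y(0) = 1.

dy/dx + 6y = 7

General solution: y = 7/6 + Ce^(-6x)
Applying y(0) = 1: C = 1 - 7/6 = -1/6
Particular solution: y = 7/6 - (1/6)e^(-6x)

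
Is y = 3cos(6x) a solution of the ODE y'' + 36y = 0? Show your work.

Verification:
y'' = -108cos(6x)
y'' + 36y = 0 ✓

Yes, it is a solution.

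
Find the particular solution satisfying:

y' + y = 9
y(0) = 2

General solution: y = 9 + Ce^(-x)
Applying y(0) = 2: C = 2 - 9 = -7
Particular solution: y = 9 - 7e^(-x)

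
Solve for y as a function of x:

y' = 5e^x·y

Separating variables and integrating:
ln|y| = 5e^x + C

General solution: y = Ce^(5e^x)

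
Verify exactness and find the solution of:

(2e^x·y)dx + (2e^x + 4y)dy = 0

Verify exactness: ∂M/∂y = ∂N/∂x ✓
Find F(x,y) such that ∂F/∂x = M, ∂F/∂y = N
Solution: 2e^x·y + 2y² = C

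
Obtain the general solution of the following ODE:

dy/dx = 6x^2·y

Separating variables and integrating:
ln|y| = 2x^3 + C

General solution: y = Ce^(2x^3)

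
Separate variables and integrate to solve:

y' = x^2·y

Separating variables and integrating:
ln|y| = x^3/3 + C

General solution: y = Ce^(x^3/3)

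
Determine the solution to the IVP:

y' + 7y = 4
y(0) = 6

General solution: y = 4/7 + Ce^(-7x)
Applying y(0) = 6: C = 6 - 4/7 = 38/7
Particular solution: y = 4/7 + (38/7)e^(-7x)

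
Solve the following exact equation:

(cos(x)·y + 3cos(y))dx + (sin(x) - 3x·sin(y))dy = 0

Verify exactness: ∂M/∂y = ∂N/∂x ✓
Find F(x,y) such that ∂F/∂x = M, ∂F/∂y = N
Solution: sin(x)·y + 3x·cos(y) = C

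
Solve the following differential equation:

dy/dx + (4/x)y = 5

Using integrating factor method:

General solution: y = x + Cx^(-4)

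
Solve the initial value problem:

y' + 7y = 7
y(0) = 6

General solution: y = 1 + Ce^(-7x)
Applying y(0) = 6: C = 6 - 1 = 5
Particular solution: y = 1 + 5e^(-7x)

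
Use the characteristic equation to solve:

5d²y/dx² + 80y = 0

Characteristic equation: 5r² + 80 = 0
Divide by 5: r² + 16 = 0
Roots: r = ±4i (complex conjugates)
General solution: y = C₁cos(4x) + C₂sin(4x)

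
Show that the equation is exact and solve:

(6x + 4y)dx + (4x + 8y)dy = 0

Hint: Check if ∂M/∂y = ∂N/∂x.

Verify exactness: ∂M/∂y = ∂N/∂x ✓
Find F(x,y) such that ∂F/∂x = M, ∂F/∂y = N
Solution: 3x² + 4xy + 4y² = C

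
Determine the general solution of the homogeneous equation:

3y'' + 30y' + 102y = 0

Characteristic equation: 3r² + 30r + 102 = 0
Divide by 3: r² + 10r + 34 = 0
Roots: r = -5 ± 3i (complex conjugates)
General solution: y = e^(-5x)(C₁cos(3x) + C₂sin(3x))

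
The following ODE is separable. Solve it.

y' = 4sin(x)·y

Separating variables and integrating:
ln|y| = -4cos(x) + C

General solution: y = Ce^(-4cos(x))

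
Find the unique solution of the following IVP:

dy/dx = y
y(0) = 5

General solution: y = Ce^x
Applying IC y(0) = 5:
Particular solution: y = 5e^x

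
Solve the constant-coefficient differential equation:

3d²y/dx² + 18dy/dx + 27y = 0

Characteristic equation: 3r² + 18r + 27 = 0
Divide by 3: r² + 6r + 9 = 0
Factored: (r + 3)² = 0
Repeated root: r = -3
General solution: y = (C₁ + C₂x)e^(-3x)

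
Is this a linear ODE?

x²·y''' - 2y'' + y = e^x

Yes. Linear (y and its derivatives appear to the first power only, no products of y terms)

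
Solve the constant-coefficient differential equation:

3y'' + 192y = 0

Characteristic equation: 3r² + 192 = 0
Divide by 3: r² + 64 = 0
Roots: r = ±8i (complex conjugates)
General solution: y = C₁cos(8x) + C₂sin(8x)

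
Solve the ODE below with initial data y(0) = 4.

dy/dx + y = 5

General solution: y = 5 + Ce^(-x)
Applying y(0) = 4: C = 4 - 5 = -1
Particular solution: y = 5 - e^(-x)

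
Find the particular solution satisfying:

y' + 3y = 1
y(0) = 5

General solution: y = 1/3 + Ce^(-3x)
Applying y(0) = 5: C = 5 - 1/3 = 14/3
Particular solution: y = 1/3 + (14/3)e^(-3x)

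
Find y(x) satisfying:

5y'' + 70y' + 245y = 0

Characteristic equation: 5r² + 70r + 245 = 0
Divide by 5: r² + 14r + 49 = 0
Factored: (r + 7)² = 0
Repeated root: r = -7
General solution: y = (C₁ + C₂x)e^(-7x)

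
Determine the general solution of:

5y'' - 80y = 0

Characteristic equation: 5r² - 80 = 0
Divide by 5: r² - 16 = 0
Roots: r = 4, -4 (distinct real)
General solution: y = C₁e^(4x) + C₂e^(-4x)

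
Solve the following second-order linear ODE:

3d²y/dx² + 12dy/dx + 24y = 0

Characteristic equation: 3r² + 12r + 24 = 0
Divide by 3: r² + 4r + 8 = 0
Roots: r = -2 ± 2i (complex conjugates)
General solution: y = e^(-2x)(C₁cos(2x) + C₂sin(2x))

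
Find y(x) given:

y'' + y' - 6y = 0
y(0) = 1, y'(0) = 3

General solution: y = C₁e^(2x) + C₂e^(-3x)
Applying ICs: C₁ = 6/5, C₂ = -1/5
Particular solution: y = (6/5)e^(2x) - (1/5)e^(-3x)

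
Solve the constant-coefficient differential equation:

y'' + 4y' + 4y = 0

Characteristic equation: r² + 4r + 4 = 0
Factored: (r + 2)² = 0
Repeated root: r = -2
General solution: y = (C₁ + C₂x)e^(-2x)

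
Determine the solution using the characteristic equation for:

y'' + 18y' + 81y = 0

Characteristic equation: r² + 18r + 81 = 0
Factored: (r + 9)² = 0
Repeated root: r = -9
General solution: y = (C₁ + C₂x)e^(-9x)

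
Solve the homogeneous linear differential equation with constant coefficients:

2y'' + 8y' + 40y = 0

Characteristic equation: 2r² + 8r + 40 = 0
Divide by 2: r² + 4r + 20 = 0
Roots: r = -2 ± 4i (complex conjugates)
General solution: y = e^(-2x)(C₁cos(4x) + C₂sin(4x))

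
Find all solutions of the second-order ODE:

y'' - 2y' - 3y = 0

Characteristic equation: r² - 2r - 3 = 0
Roots: r = 3, -1 (distinct real)
General solution: y = C₁e^(3x) + C₂e^(-x)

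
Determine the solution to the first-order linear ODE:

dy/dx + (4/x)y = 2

Using integrating factor method:

General solution: y = (2/5)x + Cx^(-4)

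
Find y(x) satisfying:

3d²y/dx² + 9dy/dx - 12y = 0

Characteristic equation: 3r² + 9r - 12 = 0
Divide by 3: r² + 3r - 4 = 0
Roots: r = 1, -4 (distinct real)
General solution: y = C₁e^x + C₂e^(-4x)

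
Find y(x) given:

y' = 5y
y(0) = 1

General solution: y = Ce^(5x)
Applying IC y(0) = 1:
Particular solution: y = e^(5x)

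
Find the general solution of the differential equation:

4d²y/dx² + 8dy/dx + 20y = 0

Characteristic equation: 4r² + 8r + 20 = 0
Divide by 4: r² + 2r + 5 = 0
Roots: r = -1 ± 2i (complex conjugates)
General solution: y = e^(-x)(C₁cos(2x) + C₂sin(2x))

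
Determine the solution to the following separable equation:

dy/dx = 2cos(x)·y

Separating variables and integrating:
ln|y| = 2sin(x) + C

General solution: y = Ce^(2sin(x))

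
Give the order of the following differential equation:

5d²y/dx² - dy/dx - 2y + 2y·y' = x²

The order is 2 (highest derivative is of order 2).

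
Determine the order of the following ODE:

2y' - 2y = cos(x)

The order is 1 (highest derivative is of order 1).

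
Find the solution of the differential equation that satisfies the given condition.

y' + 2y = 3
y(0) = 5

General solution: y = 3/2 + Ce^(-2x)
Applying y(0) = 5: C = 5 - 3/2 = 7/2
Particular solution: y = 3/2 + (7/2)e^(-2x)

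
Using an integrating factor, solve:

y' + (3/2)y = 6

Using integrating factor method:

General solution: y = 4 + Ce^(-3x/2)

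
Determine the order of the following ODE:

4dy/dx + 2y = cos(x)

The order is 1 (highest derivative is of order 1).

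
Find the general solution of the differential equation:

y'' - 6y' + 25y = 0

Characteristic equation: r² - 6r + 25 = 0
Roots: r = 3 ± 4i (complex conjugates)
General solution: y = e^(3x)(C₁cos(4x) + C₂sin(4x))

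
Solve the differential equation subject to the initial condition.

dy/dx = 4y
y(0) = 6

General solution: y = Ce^(4x)
Applying IC y(0) = 6:
Particular solution: y = 6e^(4x)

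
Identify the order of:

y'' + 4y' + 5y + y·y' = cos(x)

The order is 2 (highest derivative is of order 2).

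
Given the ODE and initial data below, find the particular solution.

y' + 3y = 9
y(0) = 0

General solution: y = 3 + Ce^(-3x)
Applying y(0) = 0: C = 0 - 3 = -3
Particular solution: y = 3 - 3e^(-3x)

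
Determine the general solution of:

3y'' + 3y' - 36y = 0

Characteristic equation: 3r² + 3r - 36 = 0
Divide by 3: r² + r - 12 = 0
Roots: r = 3, -4 (distinct real)
General solution: y = C₁e^(3x) + C₂e^(-4x)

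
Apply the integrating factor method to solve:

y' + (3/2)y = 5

Using integrating factor method:

General solution: y = 10/3 + Ce^(-3x/2)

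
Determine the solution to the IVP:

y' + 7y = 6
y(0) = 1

General solution: y = 6/7 + Ce^(-7x)
Applying y(0) = 1: C = 1 - 6/7 = 1/7
Particular solution: y = 6/7 + (1/7)e^(-7x)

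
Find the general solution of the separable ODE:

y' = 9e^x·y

Separating variables and integrating:
ln|y| = 9e^x + C

General solution: y = Ce^(9e^x)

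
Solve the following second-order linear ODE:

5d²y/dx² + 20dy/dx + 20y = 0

Characteristic equation: 5r² + 20r + 20 = 0
Divide by 5: r² + 4r + 4 = 0
Factored: (r + 2)² = 0
Repeated root: r = -2
General solution: y = (C₁ + C₂x)e^(-2x)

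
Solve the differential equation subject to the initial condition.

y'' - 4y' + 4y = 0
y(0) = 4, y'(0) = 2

General solution: y = (C₁ + C₂x)e^(2x)
Repeated root r = 2
Applying ICs: C₁ = 4, C₂ = -6
Particular solution: y = (4 - 6x)e^(2x)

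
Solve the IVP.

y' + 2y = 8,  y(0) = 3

General solution: y = 4 + Ce^(-2x)
Applying y(0) = 3: C = 3 - 4 = -1
Particular solution: y = 4 - e^(-2x)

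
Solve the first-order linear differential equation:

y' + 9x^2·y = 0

Using integrating factor method:

General solution: y = Ce^(-3x^3)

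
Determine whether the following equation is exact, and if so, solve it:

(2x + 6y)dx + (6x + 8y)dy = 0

Verify exactness: ∂M/∂y = ∂N/∂x ✓
Find F(x,y) such that ∂F/∂x = M, ∂F/∂y = N
Solution: x² + 6xy + 4y² = C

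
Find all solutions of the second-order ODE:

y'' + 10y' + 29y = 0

Characteristic equation: r² + 10r + 29 = 0
Roots: r = -5 ± 2i (complex conjugates)
General solution: y = e^(-5x)(C₁cos(2x) + C₂sin(2x))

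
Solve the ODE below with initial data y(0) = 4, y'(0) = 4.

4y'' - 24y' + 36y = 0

General solution: y = (C₁ + C₂x)e^(3x)
Repeated root r = 3
Applying ICs: C₁ = 4, C₂ = -8
Particular solution: y = (4 - 8x)e^(3x)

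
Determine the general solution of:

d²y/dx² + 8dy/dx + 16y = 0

Characteristic equation: r² + 8r + 16 = 0
Factored: (r + 4)² = 0
Repeated root: r = -4
General solution: y = (C₁ + C₂x)e^(-4x)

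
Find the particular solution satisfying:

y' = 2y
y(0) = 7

General solution: y = Ce^(2x)
Applying IC y(0) = 7:
Particular solution: y = 7e^(2x)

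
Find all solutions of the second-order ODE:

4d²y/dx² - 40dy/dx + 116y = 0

Characteristic equation: 4r² - 40r + 116 = 0
Divide by 4: r² - 10r + 29 = 0
Roots: r = 5 ± 2i (complex conjugates)
General solution: y = e^(5x)(C₁cos(2x) + C₂sin(2x))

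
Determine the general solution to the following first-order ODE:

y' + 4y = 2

Using integrating factor method:

General solution: y = 1/2 + Ce^(-4x)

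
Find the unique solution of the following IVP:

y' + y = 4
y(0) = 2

General solution: y = 4 + Ce^(-x)
Applying y(0) = 2: C = 2 - 4 = -2
Particular solution: y = 4 - 2e^(-x)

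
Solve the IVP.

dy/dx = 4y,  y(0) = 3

General solution: y = Ce^(4x)
Applying IC y(0) = 3:
Particular solution: y = 3e^(4x)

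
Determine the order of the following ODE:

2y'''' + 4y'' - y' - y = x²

The order is 4 (highest derivative is of order 4).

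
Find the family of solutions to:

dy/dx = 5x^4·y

Separating variables and integrating:
ln|y| = x^5 + C

General solution: y = Ce^(x^5)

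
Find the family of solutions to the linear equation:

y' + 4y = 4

Using integrating factor method:

General solution: y = 1 + Ce^(-4x)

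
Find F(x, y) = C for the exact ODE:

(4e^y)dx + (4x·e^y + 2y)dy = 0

Verify exactness: ∂M/∂y = ∂N/∂x ✓
Find F(x,y) such that ∂F/∂x = M, ∂F/∂y = N
Solution: 4x·e^y + y² = C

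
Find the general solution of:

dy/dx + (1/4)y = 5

Using integrating factor method:

General solution: y = 20 + Ce^(-x/4)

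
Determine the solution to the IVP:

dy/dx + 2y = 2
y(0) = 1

General solution: y = 1 + Ce^(-2x)
Applying y(0) = 1: C = 1 - 1 = 0
Particular solution: y = 1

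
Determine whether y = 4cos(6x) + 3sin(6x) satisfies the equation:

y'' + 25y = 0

Verification:
y'' = -144cos(6x) - 108sin(6x)
y'' + 25y ≠ 0 (frequency mismatch: got 36 instead of 25)

No, it is not a solution.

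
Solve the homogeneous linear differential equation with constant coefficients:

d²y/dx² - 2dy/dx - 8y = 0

Characteristic equation: r² - 2r - 8 = 0
Roots: r = 4, -2 (distinct real)
General solution: y = C₁e^(4x) + C₂e^(-2x)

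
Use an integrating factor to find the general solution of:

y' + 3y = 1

Using integrating factor method:

General solution: y = 1/3 + Ce^(-3x)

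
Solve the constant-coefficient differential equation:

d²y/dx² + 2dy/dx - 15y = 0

Characteristic equation: r² + 2r - 15 = 0
Roots: r = 3, -5 (distinct real)
General solution: y = C₁e^(3x) + C₂e^(-5x)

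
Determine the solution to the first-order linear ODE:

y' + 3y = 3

Using integrating factor method:

General solution: y = 1 + Ce^(-3x)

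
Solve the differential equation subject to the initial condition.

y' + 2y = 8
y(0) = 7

General solution: y = 4 + Ce^(-2x)
Applying y(0) = 7: C = 7 - 4 = 3
Particular solution: y = 4 + 3e^(-2x)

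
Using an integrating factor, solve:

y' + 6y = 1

Using integrating factor method:

General solution: y = 1/6 + Ce^(-6x)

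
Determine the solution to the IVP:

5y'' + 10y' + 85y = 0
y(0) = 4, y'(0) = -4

General solution: y = e^(-x)(C₁cos(4x) + C₂sin(4x))
Complex roots r = -1 ± 4i
Applying ICs: C₁ = 4, C₂ = 0
Particular solution: y = e^(-x)(4cos(4x))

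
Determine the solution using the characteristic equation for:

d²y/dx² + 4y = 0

Characteristic equation: r² + 4 = 0
Roots: r = ±2i (complex conjugates)
General solution: y = C₁cos(2x) + C₂sin(2x)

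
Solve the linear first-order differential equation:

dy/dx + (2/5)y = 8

Using integrating factor method:

General solution: y = 20 + Ce^(-2x/5)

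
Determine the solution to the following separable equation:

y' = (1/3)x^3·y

Separating variables and integrating:
ln|y| = x^4/12 + C

General solution: y = Ce^(x^4/12)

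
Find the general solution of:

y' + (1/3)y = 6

Using integrating factor method:

General solution: y = 18 + Ce^(-x/3)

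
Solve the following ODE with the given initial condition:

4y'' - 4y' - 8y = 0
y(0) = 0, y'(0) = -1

General solution: y = C₁e^(2x) + C₂e^(-x)
Applying ICs: C₁ = -1/3, C₂ = 1/3
Particular solution: y = -(1/3)e^(2x) + (1/3)e^(-x)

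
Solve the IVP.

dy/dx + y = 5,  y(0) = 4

General solution: y = 5 + Ce^(-x)
Applying y(0) = 4: C = 4 - 5 = -1
Particular solution: y = 5 - e^(-x)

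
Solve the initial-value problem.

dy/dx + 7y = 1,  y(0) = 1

General solution: y = 1/7 + Ce^(-7x)
Applying y(0) = 1: C = 1 - 1/7 = 6/7
Particular solution: y = 1/7 + (6/7)e^(-7x)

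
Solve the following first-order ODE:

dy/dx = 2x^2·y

Separating variables and integrating:
ln|y| = 2x^3/3 + C

General solution: y = Ce^(2x^3/3)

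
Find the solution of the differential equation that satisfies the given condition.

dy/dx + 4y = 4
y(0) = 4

General solution: y = 1 + Ce^(-4x)
Applying y(0) = 4: C = 4 - 1 = 3
Particular solution: y = 1 + 3e^(-4x)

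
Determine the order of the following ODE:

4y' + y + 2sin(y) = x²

The order is 1 (highest derivative is of order 1).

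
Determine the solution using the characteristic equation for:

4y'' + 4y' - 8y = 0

Characteristic equation: 4r² + 4r - 8 = 0
Divide by 4: r² + r - 2 = 0
Roots: r = 1, -2 (distinct real)
General solution: y = C₁e^x + C₂e^(-2x)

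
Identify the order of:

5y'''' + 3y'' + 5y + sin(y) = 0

The order is 4 (highest derivative is of order 4).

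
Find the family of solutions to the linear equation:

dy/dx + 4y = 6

Using integrating factor method:

General solution: y = 3/2 + Ce^(-4x)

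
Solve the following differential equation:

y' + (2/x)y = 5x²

Using integrating factor method:

General solution: y = x^3 + Cx^(-2)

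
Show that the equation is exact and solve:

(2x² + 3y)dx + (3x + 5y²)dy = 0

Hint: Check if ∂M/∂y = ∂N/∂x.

Verify exactness: ∂M/∂y = ∂N/∂x ✓
Find F(x,y) such that ∂F/∂x = M, ∂F/∂y = N
Solution: 2x³/3 + 3xy + 5y³/3 = C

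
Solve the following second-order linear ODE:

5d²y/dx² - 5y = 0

Characteristic equation: 5r² - 5 = 0
Divide by 5: r² - 1 = 0
Roots: r = 1, -1 (distinct real)
General solution: y = C₁e^x + C₂e^(-x)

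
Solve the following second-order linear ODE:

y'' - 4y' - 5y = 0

Characteristic equation: r² - 4r - 5 = 0
Roots: r = 5, -1 (distinct real)
General solution: y = C₁e^(5x) + C₂e^(-x)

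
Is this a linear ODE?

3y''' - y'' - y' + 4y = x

Yes. Linear (y and its derivatives appear to the first power only, no products of y terms)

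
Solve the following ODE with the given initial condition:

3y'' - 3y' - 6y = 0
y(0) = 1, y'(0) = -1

General solution: y = C₁e^(2x) + C₂e^(-x)
Applying ICs: C₁ = 0, C₂ = 1
Particular solution: y = e^(-x)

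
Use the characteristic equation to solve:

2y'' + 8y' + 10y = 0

Characteristic equation: 2r² + 8r + 10 = 0
Divide by 2: r² + 4r + 5 = 0
Roots: r = -2 ± i (complex conjugates)
General solution: y = e^(-2x)(C₁cos(x) + C₂sin(x))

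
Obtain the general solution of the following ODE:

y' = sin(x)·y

Separating variables and integrating:
ln|y| = -cos(x) + C

General solution: y = Ce^(-cos(x))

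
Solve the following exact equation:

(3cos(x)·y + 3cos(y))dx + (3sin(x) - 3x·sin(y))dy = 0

Verify exactness: ∂M/∂y = ∂N/∂x ✓
Find F(x,y) such that ∂F/∂x = M, ∂F/∂y = N
Solution: 3sin(x)·y + 3x·cos(y) = C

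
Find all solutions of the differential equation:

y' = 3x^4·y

Separating variables and integrating:
ln|y| = 3x^5/5 + C

General solution: y = Ce^(3x^5/5)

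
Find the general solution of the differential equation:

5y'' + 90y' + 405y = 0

Characteristic equation: 5r² + 90r + 405 = 0
Divide by 5: r² + 18r + 81 = 0
Factored: (r + 9)² = 0
Repeated root: r = -9
General solution: y = (C₁ + C₂x)e^(-9x)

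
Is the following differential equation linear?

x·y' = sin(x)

Yes. Linear (y and its derivatives appear to the first power only, no products of y terms)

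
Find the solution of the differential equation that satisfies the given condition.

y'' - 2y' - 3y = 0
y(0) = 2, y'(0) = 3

General solution: y = C₁e^(3x) + C₂e^(-x)
Applying ICs: C₁ = 5/4, C₂ = 3/4
Particular solution: y = (5/4)e^(3x) + (3/4)e^(-x)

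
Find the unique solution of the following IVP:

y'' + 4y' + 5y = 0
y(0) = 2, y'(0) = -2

General solution: y = e^(-2x)(C₁cos(x) + C₂sin(x))
Complex roots r = -2 ± i
Applying ICs: C₁ = 2, C₂ = 2
Particular solution: y = e^(-2x)(2cos(x) + 2sin(x))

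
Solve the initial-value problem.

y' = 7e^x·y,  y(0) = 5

General solution: y = Ce^(7e^x)
Applying IC y(0) = 5:
Particular solution: y = 5e^(7(e^x - 1))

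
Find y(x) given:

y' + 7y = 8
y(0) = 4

General solution: y = 8/7 + Ce^(-7x)
Applying y(0) = 4: C = 4 - 8/7 = 20/7
Particular solution: y = 8/7 + (20/7)e^(-7x)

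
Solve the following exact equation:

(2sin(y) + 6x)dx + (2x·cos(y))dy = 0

Verify exactness: ∂M/∂y = ∂N/∂x ✓
Find F(x,y) such that ∂F/∂x = M, ∂F/∂y = N
Solution: 2x·sin(y) + 3x² = C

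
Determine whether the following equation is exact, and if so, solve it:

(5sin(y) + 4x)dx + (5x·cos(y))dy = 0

Verify exactness: ∂M/∂y = ∂N/∂x ✓
Find F(x,y) such that ∂F/∂x = M, ∂F/∂y = N
Solution: 5x·sin(y) + 2x² = C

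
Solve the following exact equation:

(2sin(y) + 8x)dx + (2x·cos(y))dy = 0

Verify exactness: ∂M/∂y = ∂N/∂x ✓
Find F(x,y) such that ∂F/∂x = M, ∂F/∂y = N
Solution: 2x·sin(y) + 4x² = C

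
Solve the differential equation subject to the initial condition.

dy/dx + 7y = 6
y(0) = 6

General solution: y = 6/7 + Ce^(-7x)
Applying y(0) = 6: C = 6 - 6/7 = 36/7
Particular solution: y = 6/7 + (36/7)e^(-7x)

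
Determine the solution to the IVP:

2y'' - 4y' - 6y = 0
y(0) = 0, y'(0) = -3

General solution: y = C₁e^(3x) + C₂e^(-x)
Applying ICs: C₁ = -3/4, C₂ = 3/4
Particular solution: y = -(3/4)e^(3x) + (3/4)e^(-x)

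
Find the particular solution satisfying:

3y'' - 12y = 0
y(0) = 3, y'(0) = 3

General solution: y = C₁e^(2x) + C₂e^(-2x)
Applying ICs: C₁ = 9/4, C₂ = 3/4
Particular solution: y = (9/4)e^(2x) + (3/4)e^(-2x)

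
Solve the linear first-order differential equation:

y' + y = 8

Using integrating factor method:

General solution: y = 8 + Ce^(-x)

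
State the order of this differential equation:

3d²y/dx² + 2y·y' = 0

The order is 2 (highest derivative is of order 2).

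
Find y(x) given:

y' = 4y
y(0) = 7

General solution: y = Ce^(4x)
Applying IC y(0) = 7:
Particular solution: y = 7e^(4x)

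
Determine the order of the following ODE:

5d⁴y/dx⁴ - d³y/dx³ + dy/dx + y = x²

The order is 4 (highest derivative is of order 4).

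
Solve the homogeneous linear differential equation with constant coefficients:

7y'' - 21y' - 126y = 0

Characteristic equation: 7r² - 21r - 126 = 0
Divide by 7: r² - 3r - 18 = 0
Roots: r = 6, -3 (distinct real)
General solution: y = C₁e^(6x) + C₂e^(-3x)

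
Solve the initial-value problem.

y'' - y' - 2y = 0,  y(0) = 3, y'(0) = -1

General solution: y = C₁e^(2x) + C₂e^(-x)
Applying ICs: C₁ = 2/3, C₂ = 7/3
Particular solution: y = (2/3)e^(2x) + (7/3)e^(-x)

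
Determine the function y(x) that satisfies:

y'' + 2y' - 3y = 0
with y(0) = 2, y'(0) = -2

General solution: y = C₁e^x + C₂e^(-3x)
Applying ICs: C₁ = 1, C₂ = 1
Particular solution: y = e^x + e^(-3x)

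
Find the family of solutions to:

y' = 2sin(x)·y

Separating variables and integrating:
ln|y| = -2cos(x) + C

General solution: y = Ce^(-2cos(x))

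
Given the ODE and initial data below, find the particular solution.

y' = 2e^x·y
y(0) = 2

General solution: y = Ce^(2e^x)
Applying IC y(0) = 2:
Particular solution: y = 2e^(2(e^x - 1))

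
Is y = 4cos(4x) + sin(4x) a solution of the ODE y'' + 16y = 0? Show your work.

Verification:
y'' = -64cos(4x) - 16sin(4x)
y'' + 16y = 0 ✓

Yes, it is a solution.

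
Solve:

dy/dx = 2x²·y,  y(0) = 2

General solution: y = Ce^(2x³/3)
Applying IC y(0) = 2:
Particular solution: y = 2e^(2x³/3)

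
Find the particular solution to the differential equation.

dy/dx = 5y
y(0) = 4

General solution: y = Ce^(5x)
Applying IC y(0) = 4:
Particular solution: y = 4e^(5x)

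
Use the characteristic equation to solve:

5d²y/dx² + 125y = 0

Characteristic equation: 5r² + 125 = 0
Divide by 5: r² + 25 = 0
Roots: r = ±5i (complex conjugates)
General solution: y = C₁cos(5x) + C₂sin(5x)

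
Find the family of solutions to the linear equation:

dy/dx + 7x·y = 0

Using integrating factor method:

General solution: y = Ce^(-7x^2/2)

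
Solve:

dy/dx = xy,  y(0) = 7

General solution: y = Ce^(x²/2)
Applying IC y(0) = 7:
Particular solution: y = 7e^(x²/2)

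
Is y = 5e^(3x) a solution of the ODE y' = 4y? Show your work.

Verification:
y = 5e^(3x)
y' = 15e^(3x)
But 4y = 20e^(3x)
y' ≠ 4y — the derivative does not match

No, it is not a solution.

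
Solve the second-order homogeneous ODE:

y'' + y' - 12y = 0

Characteristic equation: r² + r - 12 = 0
Roots: r = 3, -4 (distinct real)
General solution: y = C₁e^(3x) + C₂e^(-4x)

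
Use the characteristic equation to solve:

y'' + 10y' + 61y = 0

Characteristic equation: r² + 10r + 61 = 0
Roots: r = -5 ± 6i (complex conjugates)
General solution: y = e^(-5x)(C₁cos(6x) + C₂sin(6x))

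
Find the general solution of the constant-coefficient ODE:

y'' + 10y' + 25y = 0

Characteristic equation: r² + 10r + 25 = 0
Factored: (r + 5)² = 0
Repeated root: r = -5
General solution: y = (C₁ + C₂x)e^(-5x)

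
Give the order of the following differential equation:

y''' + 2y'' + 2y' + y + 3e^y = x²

The order is 3 (highest derivative is of order 3).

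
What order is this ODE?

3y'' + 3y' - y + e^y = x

The order is 2 (highest derivative is of order 2).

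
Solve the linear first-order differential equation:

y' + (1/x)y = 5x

Using integrating factor method:

General solution: y = (5/3)x^2 + C/x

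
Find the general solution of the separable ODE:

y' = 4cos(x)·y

Separating variables and integrating:
ln|y| = 4sin(x) + C

General solution: y = Ce^(4sin(x))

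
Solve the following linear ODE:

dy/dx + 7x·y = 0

Using integrating factor method:

General solution: y = Ce^(-7x^2/2)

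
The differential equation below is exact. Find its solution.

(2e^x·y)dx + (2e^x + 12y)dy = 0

Verify exactness: ∂M/∂y = ∂N/∂x ✓
Find F(x,y) such that ∂F/∂x = M, ∂F/∂y = N
Solution: 2e^x·y + 6y² = C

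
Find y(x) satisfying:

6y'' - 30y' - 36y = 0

Characteristic equation: 6r² - 30r - 36 = 0
Divide by 6: r² - 5r - 6 = 0
Roots: r = 6, -1 (distinct real)
General solution: y = C₁e^(6x) + C₂e^(-x)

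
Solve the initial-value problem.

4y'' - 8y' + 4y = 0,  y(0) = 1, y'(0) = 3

General solution: y = (C₁ + C₂x)e^x
Repeated root r = 1
Applying ICs: C₁ = 1, C₂ = 2
Particular solution: y = (1 + 2x)e^x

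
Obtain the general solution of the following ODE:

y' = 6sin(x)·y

Separating variables and integrating:
ln|y| = -6cos(x) + C

General solution: y = Ce^(-6cos(x))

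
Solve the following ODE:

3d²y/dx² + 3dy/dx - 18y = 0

Characteristic equation: 3r² + 3r - 18 = 0
Divide by 3: r² + r - 6 = 0
Roots: r = 2, -3 (distinct real)
General solution: y = C₁e^(2x) + C₂e^(-3x)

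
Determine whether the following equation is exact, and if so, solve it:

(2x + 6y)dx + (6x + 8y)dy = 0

Verify exactness: ∂M/∂y = ∂N/∂x ✓
Find F(x,y) such that ∂F/∂x = M, ∂F/∂y = N
Solution: x² + 6xy + 4y² = C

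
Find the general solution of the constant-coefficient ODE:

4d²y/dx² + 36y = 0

Characteristic equation: 4r² + 36 = 0
Divide by 4: r² + 9 = 0
Roots: r = ±3i (complex conjugates)
General solution: y = C₁cos(3x) + C₂sin(3x)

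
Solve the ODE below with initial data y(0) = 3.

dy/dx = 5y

General solution: y = Ce^(5x)
Applying IC y(0) = 3:
Particular solution: y = 3e^(5x)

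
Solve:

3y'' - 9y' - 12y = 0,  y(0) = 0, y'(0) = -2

General solution: y = C₁e^(4x) + C₂e^(-x)
Applying ICs: C₁ = -2/5, C₂ = 2/5
Particular solution: y = -(2/5)e^(4x) + (2/5)e^(-x)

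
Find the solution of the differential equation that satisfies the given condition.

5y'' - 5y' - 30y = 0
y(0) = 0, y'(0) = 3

General solution: y = C₁e^(3x) + C₂e^(-2x)
Applying ICs: C₁ = 3/5, C₂ = -3/5
Particular solution: y = (3/5)e^(3x) - (3/5)e^(-2x)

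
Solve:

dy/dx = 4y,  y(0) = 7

General solution: y = Ce^(4x)
Applying IC y(0) = 7:
Particular solution: y = 7e^(4x)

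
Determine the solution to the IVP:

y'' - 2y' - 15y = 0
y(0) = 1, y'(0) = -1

General solution: y = C₁e^(5x) + C₂e^(-3x)
Applying ICs: C₁ = 1/4, C₂ = 3/4
Particular solution: y = (1/4)e^(5x) + (3/4)e^(-3x)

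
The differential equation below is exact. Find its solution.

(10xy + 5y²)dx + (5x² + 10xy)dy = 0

Verify exactness: ∂M/∂y = ∂N/∂x ✓
Find F(x,y) such that ∂F/∂x = M, ∂F/∂y = N
Solution: 5x²y + 5xy² = C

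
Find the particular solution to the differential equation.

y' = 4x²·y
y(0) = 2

General solution: y = Ce^(4x³/3)
Applying IC y(0) = 2:
Particular solution: y = 2e^(4x³/3)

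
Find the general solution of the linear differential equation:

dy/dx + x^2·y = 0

Using integrating factor method:

General solution: y = Ce^(-x^3/3)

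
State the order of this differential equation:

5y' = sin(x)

The order is 1 (highest derivative is of order 1).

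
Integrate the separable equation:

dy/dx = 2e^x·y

Separating variables and integrating:
ln|y| = 2e^x + C

General solution: y = Ce^(2e^x)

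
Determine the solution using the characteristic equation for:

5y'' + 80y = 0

Characteristic equation: 5r² + 80 = 0
Divide by 5: r² + 16 = 0
Roots: r = ±4i (complex conjugates)
General solution: y = C₁cos(4x) + C₂sin(4x)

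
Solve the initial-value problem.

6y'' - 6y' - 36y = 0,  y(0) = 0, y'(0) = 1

General solution: y = C₁e^(3x) + C₂e^(-2x)
Applying ICs: C₁ = 1/5, C₂ = -1/5
Particular solution: y = (1/5)e^(3x) - (1/5)e^(-2x)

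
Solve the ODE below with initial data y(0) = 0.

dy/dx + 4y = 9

General solution: y = 9/4 + Ce^(-4x)
Applying y(0) = 0: C = 0 - 9/4 = -9/4
Particular solution: y = 9/4 - (9/4)e^(-4x)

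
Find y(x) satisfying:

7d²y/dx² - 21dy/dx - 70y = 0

Characteristic equation: 7r² - 21r - 70 = 0
Divide by 7: r² - 3r - 10 = 0
Roots: r = 5, -2 (distinct real)
General solution: y = C₁e^(5x) + C₂e^(-2x)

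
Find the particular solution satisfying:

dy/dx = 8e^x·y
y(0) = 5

General solution: y = Ce^(8e^x)
Applying IC y(0) = 5:
Particular solution: y = 5e^(8(e^x - 1))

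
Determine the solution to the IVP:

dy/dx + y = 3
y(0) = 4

General solution: y = 3 + Ce^(-x)
Applying y(0) = 4: C = 4 - 3 = 1
Particular solution: y = 3 + e^(-x)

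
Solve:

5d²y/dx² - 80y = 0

Characteristic equation: 5r² - 80 = 0
Divide by 5: r² - 16 = 0
Roots: r = 4, -4 (distinct real)
General solution: y = C₁e^(4x) + C₂e^(-4x)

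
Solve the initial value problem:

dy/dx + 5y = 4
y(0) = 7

General solution: y = 4/5 + Ce^(-5x)
Applying y(0) = 7: C = 7 - 4/5 = 31/5
Particular solution: y = 4/5 + (31/5)e^(-5x)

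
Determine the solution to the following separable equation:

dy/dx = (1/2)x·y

Separating variables and integrating:
ln|y| = x^2/4 + C

General solution: y = Ce^(x^2/4)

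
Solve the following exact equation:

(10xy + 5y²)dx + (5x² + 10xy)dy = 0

Verify exactness: ∂M/∂y = ∂N/∂x ✓
Find F(x,y) such that ∂F/∂x = M, ∂F/∂y = N
Solution: 5x²y + 5xy² = C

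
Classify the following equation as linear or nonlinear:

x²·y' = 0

Linear (y and its derivatives appear to the first power only, no products of y terms)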